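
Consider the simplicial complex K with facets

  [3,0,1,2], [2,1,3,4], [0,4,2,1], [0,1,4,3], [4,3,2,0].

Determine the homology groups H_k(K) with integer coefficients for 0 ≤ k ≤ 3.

H_0 = Z,  H_1 = 0,  H_2 = 0,  H_3 = Z.

Take the total order 0 < 1 < 2 < 3 < 4 on the vertex set. Then K (dimension 3) consists of the simplices:

  0-simplices (5): [0], [1], [2], [3], [4]
  1-simplices (10): [0,1], [0,2], [0,3], [0,4], [1,2], [1,3], [1,4], [2,3], [2,4], [3,4]
  2-simplices (10): [0,1,2], [0,1,3], [0,1,4], [0,2,3], [0,2,4], [0,3,4], [1,2,3], [1,2,4], [1,3,4], [2,3,4]
  3-simplices (5): [0,1,2,3], [0,1,2,4], [0,1,3,4], [0,2,3,4], [1,2,3,4]

giving chain groups C_0 ≅ Z^5, C_1 ≅ Z^10, C_2 ≅ Z^10, C_3 ≅ Z^5.

Boundary ∂_1: C_1 → C_0 sends each edge [p,q] (with p < q) to q − p. For instance
  ∂[0,2] = [2] − [0].
This gives a 5×10 integer matrix of rank 4; reducing to Smith normal form yields diagonal entries (1,1,1,1).

∂_2: C_2 → C_1 sends each 2-simplex [p,q,r] to [q,r] − [p,r] + [p,q]. For instance
  ∂[1,2,3] = [2,3] − [1,3] + [1,2],
  ∂[0,1,2] = [1,2] − [0,2] + [0,1].
The resulting 10×10 matrix has rank 6, and its Smith normal form has invariant factors (1,1,1,1,1,1).

Boundary ∂_3: C_3 → C_2 sends each 3-simplex σ to the alternating sum Σ_i (−1)^i (σ with its i-th vertex removed). For instance
  ∂[0,1,3,4] = [1,3,4] − [0,3,4] + [0,1,4] − [0,1,3],
  ∂[0,1,2,3] = [1,2,3] − [0,2,3] + [0,1,3] − [0,1,2].
The 10×5 boundary matrix has rank 4 and Smith normal form diag(1,1,1,1).

Now H_k = ker ∂_k / im ∂_{k+1}, so:

  H_0: rank C_0 − rank ∂_1 = 5 − 4 = 1, and the invariant factors of ∂_1 are all 1, so H_0 ≅ Z.
  H_1: rank ker ∂_1 − rank ∂_2 = (10 − 4) − 6 = 0, and the invariant factors of ∂_2 are all 1, so H_1 ≅ 0.
  H_2: rank ker ∂_2 − rank ∂_3 = (10 − 6) − 4 = 0, and the invariant factors of ∂_3 are all 1, so H_2 ≅ 0.
  H_3: rank ker ∂_3 − rank ∂_4 = (5 − 4) − 0 = 1, and there is no ∂_4, so H_3 ≅ Z.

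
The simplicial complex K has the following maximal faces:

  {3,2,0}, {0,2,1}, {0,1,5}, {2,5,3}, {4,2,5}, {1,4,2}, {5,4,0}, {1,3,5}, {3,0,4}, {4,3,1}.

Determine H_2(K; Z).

Fix the vertex order 0 < 1 < 2 < 3 < 4 < 5 and write every simplex with vertices in increasing order. Then dim K = 2 and the simplices of K are:

  0-simplices (6): [0], [1], [2], [3], [4], [5]
  1-simplices (15): [0,1], [0,2], [0,3], [0,4], [0,5], [1,2], [1,3], [1,4], [1,5], [2,3], [2,4], [2,5], [3,4], [3,5], [4,5]
  2-simplices (10): [0,1,2], [0,1,5], [0,2,3], [0,3,4], [0,4,5], [1,2,4], [1,3,4], [1,3,5], [2,3,5], [2,4,5]

giving chain groups C_0 ≅ Z^6, C_1 ≅ Z^15, C_2 ≅ Z^10.

The boundary map ∂_1: C_1 → C_0 sends each edge [p,q] (with p < q) to q − p. For instance
  ∂[1,4] = [4] − [1].
As a 6×15 matrix over Z this has rank 5, with invariant factors (1,1,1,1,1).

The boundary map ∂_2: C_2 → C_1 acts by ∂[p,q,r] = [q,r] − [p,r] + [p,q]. For instance
  ∂[2,3,5] = [3,5] − [2,5] + [2,3],
  ∂[1,2,4] = [2,4] − [1,4] + [1,2].
The 15×10 boundary matrix has rank 10 and Smith normal form diag(1,1,1,1,1,1,1,1,1,2).

Computing H_k = (kernel of ∂_k) / (image of ∂_{k+1}):

  H_2: rank ker ∂_2 − rank ∂_3 = (10 − 10) − 0 = 0, and there is no ∂_3, so H_2 = 0.

H_2 ≅ 0.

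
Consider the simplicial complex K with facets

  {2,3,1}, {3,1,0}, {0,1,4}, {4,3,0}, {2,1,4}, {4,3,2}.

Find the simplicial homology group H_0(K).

H_0 ≅ Z.

Fix the vertex order 0 < 1 < 2 < 3 < 4 and write every simplex with vertices in increasing order. Then dim K = 2 and the simplices of K are:

  0-simplices (5): [0], [1], [2], [3], [4]
  1-simplices (9): [0,1], [0,3], [0,4], [1,2], [1,3], [1,4], [2,3], [2,4], [3,4]
  2-simplices (6): [0,1,3], [0,1,4], [0,3,4], [1,2,3], [1,2,4], [2,3,4]

so the chain groups are C_0 ≅ Z^5, C_1 ≅ Z^9, C_2 ≅ Z^6.

The boundary map ∂_1: C_1 → C_0 sends each edge [p,q] (with p < q) to q − p.
The resulting 5×9 matrix has rank 4, and its Smith normal form has invariant factors (1,1,1,1).

Boundary ∂_2: C_2 → C_1 acts by ∂[p,q,r] = [q,r] − [p,r] + [p,q]. For instance
  ∂[0,1,4] = [1,4] − [0,4] + [0,1],
  ∂[2,3,4] = [3,4] − [2,4] + [2,3].
The resulting 9×6 matrix has rank 5, and its Smith normal form has invariant factors (1,1,1,1,1).

From H_k ≅ ker(∂_k) / im(∂_{k+1}) we obtain:

  H_0: rank C_0 − rank ∂_1 = 5 − 4 = 1, and the invariant factors of ∂_1 are all 1, so H_0 = Z.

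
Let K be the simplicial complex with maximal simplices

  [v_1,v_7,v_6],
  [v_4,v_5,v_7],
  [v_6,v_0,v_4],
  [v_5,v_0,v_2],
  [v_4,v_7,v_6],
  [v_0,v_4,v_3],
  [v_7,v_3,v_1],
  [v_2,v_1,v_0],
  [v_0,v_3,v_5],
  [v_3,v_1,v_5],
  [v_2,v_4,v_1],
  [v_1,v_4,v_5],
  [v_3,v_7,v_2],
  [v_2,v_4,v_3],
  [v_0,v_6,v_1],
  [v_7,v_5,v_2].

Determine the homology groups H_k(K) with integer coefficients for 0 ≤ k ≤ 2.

H_0 = Z,  H_1 = Z^2,  H_2 = Z.

Order the vertices as v_0 < v_1 < v_2 < v_3 < v_4 < v_5 < v_6 < v_7. Listing each simplex with vertices in this order, K has dimension 2 with simplices:

  0-simplices (8): [v_0], [v_1], [v_2], [v_3], [v_4], [v_5], [v_6], [v_7]
  1-simplices (24): (24 of them)
  2-simplices (16): (16 of them)

so the chain groups are C_0 ≅ Z^8, C_1 ≅ Z^24, C_2 ≅ Z^16.

∂_1: C_1 → C_0 is given by ∂[p,q] = [q] − [p]. For instance
  ∂[v_0,v_5] = [v_5] − [v_0].
The 8×24 boundary matrix has rank 7 and Smith normal form diag(1,1,1,1,1,1,1).

∂_2: C_2 → C_1 acts by ∂[p,q,r] = [q,r] − [p,r] + [p,q]. For instance
  ∂[v_0,v_3,v_4] = [v_3,v_4] − [v_0,v_4] + [v_0,v_3],
  ∂[v_1,v_2,v_4] = [v_2,v_4] − [v_1,v_4] + [v_1,v_2].
As a 24×16 matrix over Z this has rank 15, with invariant factors (1,1,1,1,1,1,1,1,1,1,1,1,1,1,1).

Computing H_k = (kernel of ∂_k) / (image of ∂_{k+1}):

  H_0: rank C_0 − rank ∂_1 = 8 − 7 = 1, and the invariant factors of ∂_1 are all 1, so H_0 = Z.
  H_1: rank ker ∂_1 − rank ∂_2 = (24 − 7) − 15 = 2, and the invariant factors of ∂_2 are all 1, so H_1 = Z^2.
  H_2: rank ker ∂_2 − rank ∂_3 = (16 − 15) − 0 = 1, and there is no ∂_3, so H_2 = Z.

As a check, the Euler characteristic is 8 − 24 + 16 = 0, which agrees with 1 − 2 + 1 = 0.
(K is a triangulation of the torus T^2.)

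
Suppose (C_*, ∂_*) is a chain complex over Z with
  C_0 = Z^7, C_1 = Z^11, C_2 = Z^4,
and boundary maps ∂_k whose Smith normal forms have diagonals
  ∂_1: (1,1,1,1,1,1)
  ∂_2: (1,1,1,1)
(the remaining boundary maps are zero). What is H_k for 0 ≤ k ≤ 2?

H_0 = Z,  H_1 = Z,  H_2 = 0.

H_0: b_0 = 7 − 0 − 6 = 1; torsion from ∂_1 factors > 1: none. So H_0 = Z.
H_1: b_1 = 11 − 6 − 4 = 1; torsion from ∂_2 factors > 1: none. So H_1 = Z.
H_2: b_2 = 4 − 4 − 0 = 0; torsion from ∂_3 factors > 1: none. So H_2 = 0.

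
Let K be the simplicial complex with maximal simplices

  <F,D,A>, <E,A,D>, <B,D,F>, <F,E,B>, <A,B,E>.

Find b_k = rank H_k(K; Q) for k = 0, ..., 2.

Fix the vertex order A < B < D < E < F and write every simplex with vertices in increasing order. Then dim K = 2 and the simplices of K are:

  0-simplices (5): A, B, D, E, F
  1-simplices (10): AB, AD, AE, AF, BD, BE, BF, DE, DF, EF
  2-simplices (5): ABE, ADE, ADF, BDF, BEF

giving chain groups C_0 ≅ Z^5, C_1 ≅ Z^10, C_2 ≅ Z^5.

The boundary map ∂_1: C_1 → C_0 is given by ∂[p,q] = [q] − [p]. For instance
  ∂DE = E − D.
As a 5×10 matrix over Z this has rank 4, with invariant factors (1,1,1,1).

The boundary map ∂_2: C_2 → C_1 sends each 2-simplex [p,q,r] to [q,r] − [p,r] + [p,q]. For instance
  ∂ABE = BE − AE + AB,
  ∂ADF = DF − AF + AD.
The 10×5 boundary matrix has rank 5 and Smith normal form diag(1,1,1,1,1).

From H_k ≅ ker(∂_k) / im(∂_{k+1}) we obtain:

  H_0: rank C_0 − rank ∂_1 = 5 − 4 = 1, and the invariant factors of ∂_1 are all 1, so H_0 = Z.
  H_1: rank ker ∂_1 − rank ∂_2 = (10 − 4) − 5 = 1, and the invariant factors of ∂_2 are all 1, so H_1 = Z.
  H_2: rank ker ∂_2 − rank ∂_3 = (5 − 5) − 0 = 0, and there is no ∂_3, so H_2 = 0.

Hence the Betti numbers are b_0 = 1, b_1 = 1, b_2 = 0.

b_0 = 1, b_1 = 1, b_2 = 0.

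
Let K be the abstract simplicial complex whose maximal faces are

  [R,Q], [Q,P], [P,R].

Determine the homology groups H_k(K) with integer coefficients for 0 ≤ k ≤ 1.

Order the vertices as P < Q < R. Listing each simplex with vertices in this order, K has dimension 1 with simplices:

  0-simplices (3): P, Q, R
  1-simplices (3): PQ, PR, QR

Hence C_0 ≅ Z^3, C_1 ≅ Z^3.

Boundary ∂_1: C_1 → C_0 sends each edge [p,q] (with p < q) to q − p. For instance
  ∂PQ = Q − P.
As a 3×3 matrix over Z this has rank 2, with invariant factors (1,1).

Reading off H_k = ker ∂_k / im ∂_{k+1}:

  H_0: rank C_0 − rank ∂_1 = 3 − 2 = 1, and the invariant factors of ∂_1 are all 1, so H_0 ≅ Z.
  H_1: rank ker ∂_1 − rank ∂_2 = (3 − 2) − 0 = 1, and there is no ∂_2, so H_1 ≅ Z.

(K is a triangulation of the circle S^1.)

H_0 = Z,  H_1 = Z.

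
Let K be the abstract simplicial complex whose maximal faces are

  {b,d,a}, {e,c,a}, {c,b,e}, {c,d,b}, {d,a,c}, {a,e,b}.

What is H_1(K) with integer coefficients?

Take the total order a < b < c < d < e on the vertex set. Then K (dimension 2) consists of the simplices:

  0-simplices (5): a, b, c, d, e
  1-simplices (9): ab, ac, ad, ae, bc, bd, be, cd, ce
  2-simplices (6): abd, abe, acd, ace, bcd, bce

so the chain groups are C_0 ≅ Z^5, C_1 ≅ Z^9, C_2 ≅ Z^6.

∂_1: C_1 → C_0 sends each edge [p,q] (with p < q) to q − p.
This gives a 5×9 integer matrix of rank 4; reducing to Smith normal form yields diagonal entries (1,1,1,1).

∂_2: C_2 → C_1 acts by ∂[p,q,r] = [q,r] − [p,r] + [p,q]. For instance
  ∂abe = be − ae + ab,
  ∂bcd = cd − bd + bc.
As a 9×6 matrix over Z this has rank 5, with invariant factors (1,1,1,1,1).

Now H_k = ker ∂_k / im ∂_{k+1}, so:

  H_1: rank ker ∂_1 − rank ∂_2 = (9 − 4) − 5 = 0, and the invariant factors of ∂_2 are all 1, so H_1 = 0.

(K is a triangulation of the 2-sphere S^2.)

H_1 ≅ 0.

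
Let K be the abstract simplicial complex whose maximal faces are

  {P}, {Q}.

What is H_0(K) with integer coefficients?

Take the total order P < Q on the vertex set. Then K (dimension 0) consists of the simplices:

  0-simplices (2): P, Q

so the chain groups are C_0 ≅ Z^2.

Computing H_k = (kernel of ∂_k) / (image of ∂_{k+1}):

  H_0: rank C_0 − rank ∂_1 = 2 − 0 = 2, and there is no ∂_1, so H_0 ≅ Z^2.

H_0 = Z^2.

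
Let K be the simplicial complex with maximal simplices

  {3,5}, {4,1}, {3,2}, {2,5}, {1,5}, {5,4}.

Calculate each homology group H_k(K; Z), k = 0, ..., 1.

H_0 = Z,  H_1 = Z^2.

Fix the vertex order 1 < 2 < 3 < 4 < 5 and write every simplex with vertices in increasing order. Then dim K = 1 and the simplices of K are:

  0-simplices (5): [1], [2], [3], [4], [5]
  1-simplices (6): [1,4], [1,5], [2,3], [2,5], [3,5], [4,5]

Hence C_0 ≅ Z^5, C_1 ≅ Z^6.

Boundary ∂_1: C_1 → C_0 maps an edge to its endpoints' difference, ∂[p,q] = q − p.
As a 5×6 matrix over Z this has rank 4, with invariant factors (1,1,1,1).

Computing H_k = (kernel of ∂_k) / (image of ∂_{k+1}):

  H_0: rank C_0 − rank ∂_1 = 5 − 4 = 1, and the invariant factors of ∂_1 are all 1, so H_0 = Z.
  H_1: rank ker ∂_1 − rank ∂_2 = (6 − 4) − 0 = 2, and there is no ∂_2, so H_1 = Z^2.

(K is a triangulation of a wedge of 2 circles.)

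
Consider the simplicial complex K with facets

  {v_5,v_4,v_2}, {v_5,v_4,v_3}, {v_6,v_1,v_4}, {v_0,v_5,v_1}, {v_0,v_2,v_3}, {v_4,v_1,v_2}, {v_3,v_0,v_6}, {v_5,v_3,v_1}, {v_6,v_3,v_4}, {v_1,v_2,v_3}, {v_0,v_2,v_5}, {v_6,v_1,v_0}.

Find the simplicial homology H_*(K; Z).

H_0 ≅ Z,  H_1 ≅ Z/2,  H_2 = 0.

Take the total order v_0 < v_1 < v_2 < v_3 < v_4 < v_5 < v_6 on the vertex set. Then K (dimension 2) consists of the simplices:

  0-simplices (7): [v_0], [v_1], [v_2], [v_3], [v_4], [v_5], [v_6]
  1-simplices (18): (18 of them)
  2-simplices (12): (12 of them)

giving chain groups C_0 ≅ Z^7, C_1 ≅ Z^18, C_2 ≅ Z^12.

∂_1: C_1 → C_0 is given by ∂[p,q] = [q] − [p]. For instance
  ∂[v_2,v_4] = [v_4] − [v_2].
As a 7×18 matrix over Z this has rank 6, with invariant factors (1,1,1,1,1,1).

The boundary map ∂_2: C_2 → C_1 sends each 2-simplex [p,q,r] to [q,r] − [p,r] + [p,q]. For instance
  ∂[v_0,v_1,v_6] = [v_1,v_6] − [v_0,v_6] + [v_0,v_1],
  ∂[v_0,v_2,v_5] = [v_2,v_5] − [v_0,v_5] + [v_0,v_2].
The resulting 18×12 matrix has rank 12, and its Smith normal form has invariant factors (1,1,1,1,1,1,1,1,1,1,1,2).

Now H_k = ker ∂_k / im ∂_{k+1}, so:

  H_0: rank C_0 − rank ∂_1 = 7 − 6 = 1, and the invariant factors of ∂_1 are all 1, so H_0 ≅ Z.
  H_1: rank ker ∂_1 − rank ∂_2 = (18 − 6) − 12 = 0, and ∂_2 has invariant factor 2 > 1, so H_1 ≅ Z/2.
  H_2: rank ker ∂_2 − rank ∂_3 = (12 − 12) − 0 = 0, and there is no ∂_3, so H_2 ≅ 0.

As a check, the Euler characteristic is 7 − 18 + 12 = 1, which agrees with 1 − 0 + 0 = 1.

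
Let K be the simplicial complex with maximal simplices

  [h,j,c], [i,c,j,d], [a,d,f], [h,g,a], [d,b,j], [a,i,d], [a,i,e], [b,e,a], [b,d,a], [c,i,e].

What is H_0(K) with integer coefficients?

K has 10 vertices, 22 edges, 13 triangles, 1 3-simplex.
rank ∂_0 = 0, rank ∂_1 = 9 ⇒ b_0 = 10 − 0 − 9 = 1; all invariant factors of ∂_1 are 1 so no torsion. So H_0 = Z.

H_0 = Z.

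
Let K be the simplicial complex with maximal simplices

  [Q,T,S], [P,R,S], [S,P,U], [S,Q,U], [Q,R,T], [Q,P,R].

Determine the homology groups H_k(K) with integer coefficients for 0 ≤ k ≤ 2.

Fix the vertex order P < Q < R < S < T < U and write every simplex with vertices in increasing order. Then dim K = 2 and the simplices of K are:

  0-simplices (6): P, Q, R, S, T, U
  1-simplices (12): PQ, PR, PS, PU, QR, QS, QT, QU, RS, RT, ST, SU
  2-simplices (6): PQR, PRS, PSU, QRT, QST, QSU

giving chain groups C_0 ≅ Z^6, C_1 ≅ Z^12, C_2 ≅ Z^6.

The boundary map ∂_1: C_1 → C_0 maps an edge to its endpoints' difference, ∂[p,q] = q − p.
The resulting 6×12 matrix has rank 5, and its Smith normal form has invariant factors (1,1,1,1,1).

The boundary map ∂_2: C_2 → C_1 maps a triangle to the signed sum of its edges. For instance
  ∂PQR = QR − PR + PQ,
  ∂QST = ST − QT + QS.
As a 12×6 matrix over Z this has rank 6, with invariant factors (1,1,1,1,1,1).

Now H_k = ker ∂_k / im ∂_{k+1}, so:

  H_0: rank C_0 − rank ∂_1 = 6 − 5 = 1, and the invariant factors of ∂_1 are all 1, so H_0 ≅ Z.
  H_1: rank ker ∂_1 − rank ∂_2 = (12 − 5) − 6 = 1, and the invariant factors of ∂_2 are all 1, so H_1 ≅ Z.
  H_2: rank ker ∂_2 − rank ∂_3 = (6 − 6) − 0 = 0, and there is no ∂_3, so H_2 ≅ 0.

As a check, the Euler characteristic is 6 − 12 + 6 = 0, which agrees with 1 − 1 + 0 = 0.

H_0 ≅ Z,  H_1 ≅ Z,  H_2 = 0.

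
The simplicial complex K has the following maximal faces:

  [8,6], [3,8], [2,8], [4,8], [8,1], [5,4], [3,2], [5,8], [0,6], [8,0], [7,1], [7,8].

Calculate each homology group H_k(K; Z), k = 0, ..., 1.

H_0 = Z,  H_1 = Z^4.

Take the total order 0 < 1 < 2 < 3 < 4 < 5 < 6 < 7 < 8 on the vertex set. Then K (dimension 1) consists of the simplices:

  0-simplices (9): [0], [1], [2], [3], [4], [5], [6], [7], [8]
  1-simplices (12): [0,6], [0,8], [1,7], [1,8], [2,3], [2,8], [3,8], [4,5], [4,8], [5,8], [6,8], [7,8]

so the chain groups are C_0 ≅ Z^9, C_1 ≅ Z^12.

The boundary map ∂_1: C_1 → C_0 sends each edge [p,q] (with p < q) to q − p. For instance
  ∂[2,3] = [3] − [2].
This gives a 9×12 integer matrix of rank 8; reducing to Smith normal form yields diagonal entries (1,1,1,1,1,1,1,1).

From H_k ≅ ker(∂_k) / im(∂_{k+1}) we obtain:

  H_0: rank C_0 − rank ∂_1 = 9 − 8 = 1, and the invariant factors of ∂_1 are all 1, so H_0 ≅ Z.
  H_1: rank ker ∂_1 − rank ∂_2 = (12 − 8) − 0 = 4, and there is no ∂_2, so H_1 ≅ Z^4.

As a check, the Euler characteristic is 9 − 12 = -3, which agrees with 1 − 4 = -3.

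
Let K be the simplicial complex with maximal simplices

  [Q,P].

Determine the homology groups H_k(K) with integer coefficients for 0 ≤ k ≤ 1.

Fix the vertex order P < Q and write every simplex with vertices in increasing order. Then dim K = 1 and the simplices of K are:

  0-simplices (2): P, Q
  1-simplices (1): PQ

giving chain groups C_0 ≅ Z^2, C_1 ≅ Z^1.

Boundary ∂_1: C_1 → C_0 sends each edge [p,q] (with p < q) to q − p. For instance
  ∂PQ = Q − P.
This gives a 2×1 integer matrix of rank 1; reducing to Smith normal form yields diagonal entries (1).

Reading off H_k = ker ∂_k / im ∂_{k+1}:

  H_0: rank C_0 − rank ∂_1 = 2 − 1 = 1, and the invariant factors of ∂_1 are all 1, so H_0 = Z.
  H_1: rank ker ∂_1 − rank ∂_2 = (1 − 1) − 0 = 0, and there is no ∂_2, so H_1 = 0.

H_0 = Z,  H_1 = 0.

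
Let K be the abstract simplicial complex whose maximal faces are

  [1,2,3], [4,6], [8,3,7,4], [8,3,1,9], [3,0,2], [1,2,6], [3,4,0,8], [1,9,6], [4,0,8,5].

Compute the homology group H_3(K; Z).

H_3 ≅ 0.

Take the total order 0 < 1 < 2 < 3 < 4 < 5 < 6 < 7 < 8 < 9 on the vertex set. Then K (dimension 3) consists of the simplices:

  0-simplices (10): [0], [1], [2], [3], [4], [5], [6], [7], [8], [9]
  1-simplices (24): (24 of them)
  2-simplices (18): [0,2,3], [0,3,4], [0,3,8], [0,4,5], [0,4,8], [0,5,8], [1,2,3], [1,2,6], [1,3,8], [1,3,9], [1,6,9], [1,8,9], [3,4,7], [3,4,8], [3,7,8], [3,8,9], [4,5,8], [4,7,8]
  3-simplices (4): [0,3,4,8], [0,4,5,8], [1,3,8,9], [3,4,7,8]

Hence C_0 ≅ Z^10, C_1 ≅ Z^24, C_2 ≅ Z^18, C_3 ≅ Z^4.

The boundary map ∂_1: C_1 → C_0 sends each edge [p,q] (with p < q) to q − p. For instance
  ∂[3,4] = [4] − [3].
As a 10×24 matrix over Z this has rank 9, with invariant factors (1,1,1,1,1,1,1,1,1).

The boundary map ∂_2: C_2 → C_1 maps a triangle to the signed sum of its edges. For instance
  ∂[3,4,7] = [4,7] − [3,7] + [3,4],
  ∂[4,5,8] = [5,8] − [4,8] + [4,5].
The 24×18 boundary matrix has rank 14 and Smith normal form diag(1,1,1,1,1,1,1,1,1,1,1,1,1,1).

Boundary ∂_3: C_3 → C_2 sends each 3-simplex σ to the alternating sum Σ_i (−1)^i (σ with its i-th vertex removed). For instance
  ∂[0,4,5,8] = [4,5,8] − [0,5,8] + [0,4,8] − [0,4,5],
  ∂[0,3,4,8] = [3,4,8] − [0,4,8] + [0,3,8] − [0,3,4].
The resulting 18×4 matrix has rank 4, and its Smith normal form has invariant factors (1,1,1,1).

Reading off H_k = ker ∂_k / im ∂_{k+1}:

  H_3: rank ker ∂_3 − rank ∂_4 = (4 − 4) − 0 = 0, and there is no ∂_4, so H_3 = 0.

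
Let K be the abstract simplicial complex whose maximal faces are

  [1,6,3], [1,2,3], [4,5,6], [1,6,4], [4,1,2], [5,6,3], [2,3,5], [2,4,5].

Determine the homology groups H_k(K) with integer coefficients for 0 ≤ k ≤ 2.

Fix the vertex order 1 < 2 < 3 < 4 < 5 < 6 and write every simplex with vertices in increasing order. Then dim K = 2 and the simplices of K are:

  0-simplices (6): [1], [2], [3], [4], [5], [6]
  1-simplices (12): [1,2], [1,3], [1,4], [1,6], [2,3], [2,4], [2,5], [3,5], [3,6], [4,5], [4,6], [5,6]
  2-simplices (8): [1,2,3], [1,2,4], [1,3,6], [1,4,6], [2,3,5], [2,4,5], [3,5,6], [4,5,6]

giving chain groups C_0 ≅ Z^6, C_1 ≅ Z^12, C_2 ≅ Z^8.

∂_1: C_1 → C_0 is given by ∂[p,q] = [q] − [p].
The 6×12 boundary matrix has rank 5 and Smith normal form diag(1,1,1,1,1).

Boundary ∂_2: C_2 → C_1 acts by ∂[p,q,r] = [q,r] − [p,r] + [p,q]. For instance
  ∂[1,3,6] = [3,6] − [1,6] + [1,3],
  ∂[1,2,4] = [2,4] − [1,4] + [1,2].
As a 12×8 matrix over Z this has rank 7, with invariant factors (1,1,1,1,1,1,1).

Now H_k = ker ∂_k / im ∂_{k+1}, so:

  H_0: rank C_0 − rank ∂_1 = 6 − 5 = 1, and the invariant factors of ∂_1 are all 1, so H_0 ≅ Z.
  H_1: rank ker ∂_1 − rank ∂_2 = (12 − 5) − 7 = 0, and the invariant factors of ∂_2 are all 1, so H_1 ≅ 0.
  H_2: rank ker ∂_2 − rank ∂_3 = (8 − 7) − 0 = 1, and there is no ∂_3, so H_2 ≅ Z.

(K is a triangulation of the 2-sphere S^2.)

H_0 = Z,  H_1 = 0,  H_2 = Z.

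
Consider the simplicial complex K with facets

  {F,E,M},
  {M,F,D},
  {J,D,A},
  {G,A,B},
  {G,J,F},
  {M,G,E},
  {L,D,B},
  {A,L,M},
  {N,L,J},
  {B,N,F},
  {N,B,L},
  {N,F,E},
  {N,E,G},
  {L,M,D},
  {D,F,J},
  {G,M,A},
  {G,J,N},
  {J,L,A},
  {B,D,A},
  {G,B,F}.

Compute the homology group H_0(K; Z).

We work with the vertex ordering A < B < D < E < F < G < J < L < M < N. The simplices of K, each written with vertices in increasing order, are:

  0-simplices (10): A, B, D, E, F, G, J, L, M, N
  1-simplices (30): AB, AD, AG, AJ, AL, AM, BD, BF, BG, BL, BN, DF, DJ, DL, DM, EF, EG, EM, EN, FG, FJ, FM, FN, GJ, GM, GN, JL, JN, LM, LN
  2-simplices (20): ABD, ABG, ADJ, AGM, AJL, ALM, BDL, BFG, BFN, BLN, DFJ, DFM, DLM, EFM, EFN, EGM, EGN, FGJ, GJN, JLN

so the chain groups are C_0 ≅ Z^10, C_1 ≅ Z^30, C_2 ≅ Z^20.

∂_1: C_1 → C_0 maps an edge to its endpoints' difference, ∂[p,q] = q − p. For instance
  ∂JN = N − J.
The 10×30 boundary matrix has rank 9 and Smith normal form diag(1,1,1,1,1,1,1,1,1).

∂_2: C_2 → C_1 sends each 2-simplex [p,q,r] to [q,r] − [p,r] + [p,q]. For instance
  ∂AJL = JL − AL + AJ,
  ∂ALM = LM − AM + AL.
The 30×20 boundary matrix has rank 20 and Smith normal form diag(1,1,1,1,1,1,1,1,1,1,1,1,1,1,1,1,1,1,1,2).

Now H_k = ker ∂_k / im ∂_{k+1}, so:

  H_0: rank C_0 − rank ∂_1 = 10 − 9 = 1, and the invariant factors of ∂_1 are all 1, so H_0 = Z.

H_0 ≅ Z.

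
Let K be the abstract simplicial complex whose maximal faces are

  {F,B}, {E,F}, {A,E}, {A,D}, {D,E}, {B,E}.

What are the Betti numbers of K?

b_0 = 1, b_1 = 2.

We work with the vertex ordering A < B < D < E < F. The simplices of K, each written with vertices in increasing order, are:

  0-simplices (5): A, B, D, E, F
  1-simplices (6): AD, AE, BE, BF, DE, EF

Hence C_0 ≅ Z^5, C_1 ≅ Z^6.

∂_1: C_1 → C_0 sends each edge [p,q] (with p < q) to q − p.
As a 5×6 matrix over Z this has rank 4, with invariant factors (1,1,1,1).

From H_k ≅ ker(∂_k) / im(∂_{k+1}) we obtain:

  H_0: rank C_0 − rank ∂_1 = 5 − 4 = 1, and the invariant factors of ∂_1 are all 1, so H_0 ≅ Z.
  H_1: rank ker ∂_1 − rank ∂_2 = (6 − 4) − 0 = 2, and there is no ∂_2, so H_1 ≅ Z^2.

As a check, the Euler characteristic is 5 − 6 = -1, which agrees with 1 − 2 = -1.
(K is a triangulation of a wedge of 2 circles.)

Hence the Betti numbers are b_0 = 1, b_1 = 2.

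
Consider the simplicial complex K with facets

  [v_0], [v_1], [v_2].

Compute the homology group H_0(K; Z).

Take the total order v_0 < v_1 < v_2 on the vertex set. Then K (dimension 0) consists of the simplices:

  0-simplices (3): [v_0], [v_1], [v_2]

so the chain groups are C_0 ≅ Z^3.

Now H_k = ker ∂_k / im ∂_{k+1}, so:

  H_0: rank C_0 − rank ∂_1 = 3 − 0 = 3, and there is no ∂_1, so H_0 ≅ Z^3.

H_0 ≅ Z^3.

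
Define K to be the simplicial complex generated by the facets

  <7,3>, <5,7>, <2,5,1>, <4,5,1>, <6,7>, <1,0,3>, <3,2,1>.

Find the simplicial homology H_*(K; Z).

H_0 = Z,  H_1 = Z,  H_2 = 0.

K has 8 vertices, 12 edges, 4 triangles.
rank ∂_0 = 0, rank ∂_1 = 7 ⇒ b_0 = 8 − 0 − 7 = 1; all invariant factors of ∂_1 are 1 so no torsion. So H_0 = Z.
rank ∂_1 = 7, rank ∂_2 = 4 ⇒ b_1 = 12 − 7 − 4 = 1; all invariant factors of ∂_2 are 1 so no torsion. So H_1 = Z.
rank ∂_2 = 4, rank ∂_3 = 0 ⇒ b_2 = 4 − 4 − 0 = 0. So H_2 = 0.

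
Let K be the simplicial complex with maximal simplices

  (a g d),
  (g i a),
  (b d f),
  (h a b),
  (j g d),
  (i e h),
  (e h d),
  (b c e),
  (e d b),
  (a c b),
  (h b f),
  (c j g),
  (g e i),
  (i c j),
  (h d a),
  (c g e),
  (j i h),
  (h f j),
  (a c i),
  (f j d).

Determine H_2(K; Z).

Fix the vertex order a < b < c < d < e < f < g < h < i < j and write every simplex with vertices in increasing order. Then dim K = 2 and the simplices of K are:

  0-simplices (10): a, b, c, d, e, f, g, h, i, j
  1-simplices (30): ab, ac, ad, ag, ah, ai, bc, bd, be, bf, bh, ce, cg, ci, cj, de, df, dg, dh, dj, eg, eh, ei, fh, fj, gi, gj, hi, hj, ij
  2-simplices (20): abc, abh, aci, adg, adh, agi, bce, bde, bdf, bfh, ceg, cgj, cij, deh, dfj, dgj, egi, ehi, fhj, hij

giving chain groups C_0 ≅ Z^10, C_1 ≅ Z^30, C_2 ≅ Z^20.

∂_1: C_1 → C_0 is given by ∂[p,q] = [q] − [p].
As a 10×30 matrix over Z this has rank 9, with invariant factors (1,1,1,1,1,1,1,1,1).

Boundary ∂_2: C_2 → C_1 sends each 2-simplex [p,q,r] to [q,r] − [p,r] + [p,q]. For instance
  ∂adg = dg − ag + ad,
  ∂bfh = fh − bh + bf.
This gives a 30×20 integer matrix of rank 20; reducing to Smith normal form yields diagonal entries (1,1,1,1,1,1,1,1,1,1,1,1,1,1,1,1,1,1,1,2).

From H_k ≅ ker(∂_k) / im(∂_{k+1}) we obtain:

  H_2: rank ker ∂_2 − rank ∂_3 = (20 − 20) − 0 = 0, and there is no ∂_3, so H_2 = 0.

H_2 ≅ 0.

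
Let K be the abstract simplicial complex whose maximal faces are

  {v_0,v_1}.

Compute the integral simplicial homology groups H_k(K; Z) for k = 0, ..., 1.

Take the total order v_0 < v_1 on the vertex set. Then K (dimension 1) consists of the simplices:

  0-simplices (2): [v_0], [v_1]
  1-simplices (1): [v_0,v_1]

giving chain groups C_0 ≅ Z^2, C_1 ≅ Z^1.

Boundary ∂_1: C_1 → C_0 is given by ∂[p,q] = [q] − [p]. For instance
  ∂[v_0,v_1] = [v_1] − [v_0].
As a 2×1 matrix over Z this has rank 1, with invariant factors (1).

Reading off H_k = ker ∂_k / im ∂_{k+1}:

  H_0: rank C_0 − rank ∂_1 = 2 − 1 = 1, and the invariant factors of ∂_1 are all 1, so H_0 = Z.
  H_1: rank ker ∂_1 − rank ∂_2 = (1 − 1) − 0 = 0, and there is no ∂_2, so H_1 = 0.

As a check, the Euler characteristic is 2 − 1 = 1, which agrees with 1 − 0 = 1.

H_0 ≅ Z,  H_1 = 0.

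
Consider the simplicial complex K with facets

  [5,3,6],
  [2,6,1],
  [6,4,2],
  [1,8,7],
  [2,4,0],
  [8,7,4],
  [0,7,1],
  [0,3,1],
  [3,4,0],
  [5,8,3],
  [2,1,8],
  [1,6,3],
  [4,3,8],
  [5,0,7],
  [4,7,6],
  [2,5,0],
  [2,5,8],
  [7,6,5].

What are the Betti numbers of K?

b_0 = 1, b_1 = 2, b_2 = 1.

We work with the vertex ordering 0 < 1 < 2 < 3 < 4 < 5 < 6 < 7 < 8. The simplices of K, each written with vertices in increasing order, are:

  0-simplices (9): [0], [1], [2], [3], [4], [5], [6], [7], [8]
  1-simplices (27): (27 of them)
  2-simplices (18): [0,1,3], [0,1,7], [0,2,4], [0,2,5], [0,3,4], [0,5,7], [1,2,6], [1,2,8], [1,3,6], [1,7,8], [2,4,6], [2,5,8], [3,4,8], [3,5,6], [3,5,8], [4,6,7], [4,7,8], [5,6,7]

so the chain groups are C_0 ≅ Z^9, C_1 ≅ Z^27, C_2 ≅ Z^18.

Boundary ∂_1: C_1 → C_0 sends each edge [p,q] (with p < q) to q − p. For instance
  ∂[0,7] = [7] − [0].
The resulting 9×27 matrix has rank 8, and its Smith normal form has invariant factors (1,1,1,1,1,1,1,1).

Boundary ∂_2: C_2 → C_1 maps a triangle to the signed sum of its edges. For instance
  ∂[5,6,7] = [6,7] − [5,7] + [5,6],
  ∂[0,3,4] = [3,4] − [0,4] + [0,3].
As a 27×18 matrix over Z this has rank 17, with invariant factors (1,1,1,1,1,1,1,1,1,1,1,1,1,1,1,1,1).

Computing H_k = (kernel of ∂_k) / (image of ∂_{k+1}):

  H_0: rank C_0 − rank ∂_1 = 9 − 8 = 1, and the invariant factors of ∂_1 are all 1, so H_0 = Z.
  H_1: rank ker ∂_1 − rank ∂_2 = (27 − 8) − 17 = 2, and the invariant factors of ∂_2 are all 1, so H_1 = Z^2.
  H_2: rank ker ∂_2 − rank ∂_3 = (18 − 17) − 0 = 1, and there is no ∂_3, so H_2 = Z.

Hence the Betti numbers are b_0 = 1, b_1 = 2, b_2 = 1.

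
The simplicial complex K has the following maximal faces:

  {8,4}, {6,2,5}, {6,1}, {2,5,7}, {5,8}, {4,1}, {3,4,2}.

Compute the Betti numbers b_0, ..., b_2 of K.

Order the vertices as 1 < 2 < 3 < 4 < 5 < 6 < 7 < 8. Listing each simplex with vertices in this order, K has dimension 2 with simplices:

  0-simplices (8): [1], [2], [3], [4], [5], [6], [7], [8]
  1-simplices (12): [1,4], [1,6], [2,3], [2,4], [2,5], [2,6], [2,7], [3,4], [4,8], [5,6], [5,7], [5,8]
  2-simplices (3): [2,3,4], [2,5,6], [2,5,7]

giving chain groups C_0 ≅ Z^8, C_1 ≅ Z^12, C_2 ≅ Z^3.

Boundary ∂_1: C_1 → C_0 is given by ∂[p,q] = [q] − [p]. For instance
  ∂[2,6] = [6] − [2].
The 8×12 boundary matrix has rank 7 and Smith normal form diag(1,1,1,1,1,1,1).

Boundary ∂_2: C_2 → C_1 acts by ∂[p,q,r] = [q,r] − [p,r] + [p,q]. For instance
  ∂[2,3,4] = [3,4] − [2,4] + [2,3],
  ∂[2,5,7] = [5,7] − [2,7] + [2,5].
The 12×3 boundary matrix has rank 3 and Smith normal form diag(1,1,1).

Reading off H_k = ker ∂_k / im ∂_{k+1}:

  H_0: rank C_0 − rank ∂_1 = 8 − 7 = 1, and the invariant factors of ∂_1 are all 1, so H_0 = Z.
  H_1: rank ker ∂_1 − rank ∂_2 = (12 − 7) − 3 = 2, and the invariant factors of ∂_2 are all 1, so H_1 = Z^2.
  H_2: rank ker ∂_2 − rank ∂_3 = (3 − 3) − 0 = 0, and there is no ∂_3, so H_2 = 0.

As a check, the Euler characteristic is 8 − 12 + 3 = -1, which agrees with 1 − 2 + 0 = -1.

Hence the Betti numbers are b_0 = 1, b_1 = 2, b_2 = 0.

b_0 = 1, b_1 = 2, b_2 = 0.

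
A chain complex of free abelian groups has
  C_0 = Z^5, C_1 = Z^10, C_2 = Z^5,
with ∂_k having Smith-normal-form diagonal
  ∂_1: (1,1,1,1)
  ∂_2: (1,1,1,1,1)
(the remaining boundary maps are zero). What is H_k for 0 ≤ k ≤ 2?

H_0: b_0 = 5 − 0 − 4 = 1; torsion from ∂_1 factors > 1: none. So H_0 = Z.
H_1: b_1 = 10 − 4 − 5 = 1; torsion from ∂_2 factors > 1: none. So H_1 = Z.
H_2: b_2 = 5 − 5 − 0 = 0; torsion from ∂_3 factors > 1: none. So H_2 = 0.

H_0 = Z,  H_1 = Z,  H_2 = 0.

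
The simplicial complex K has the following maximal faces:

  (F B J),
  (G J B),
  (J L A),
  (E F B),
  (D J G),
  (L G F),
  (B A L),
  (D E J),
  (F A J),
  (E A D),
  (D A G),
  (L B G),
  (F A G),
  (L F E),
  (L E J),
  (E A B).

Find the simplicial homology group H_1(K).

Fix the vertex order A < B < D < E < F < G < J < L and write every simplex with vertices in increasing order. Then dim K = 2 and the simplices of K are:

  0-simplices (8): A, B, D, E, F, G, J, L
  1-simplices (24): AB, AD, AE, AF, AG, AJ, AL, BE, BF, BG, BJ, BL, DE, DG, DJ, EF, EJ, EL, FG, FJ, FL, GJ, GL, JL
  2-simplices (16): ABE, ABL, ADE, ADG, AFG, AFJ, AJL, BEF, BFJ, BGJ, BGL, DEJ, DGJ, EFL, EJL, FGL

giving chain groups C_0 ≅ Z^8, C_1 ≅ Z^24, C_2 ≅ Z^16.

The boundary map ∂_1: C_1 → C_0 maps an edge to its endpoints' difference, ∂[p,q] = q − p.
This gives a 8×24 integer matrix of rank 7; reducing to Smith normal form yields diagonal entries (1,1,1,1,1,1,1).

Boundary ∂_2: C_2 → C_1 sends each 2-simplex [p,q,r] to [q,r] − [p,r] + [p,q]. For instance
  ∂DGJ = GJ − DJ + DG,
  ∂BGL = GL − BL + BG.
The 24×16 boundary matrix has rank 15 and Smith normal form diag(1,1,1,1,1,1,1,1,1,1,1,1,1,1,1).

Computing H_k = (kernel of ∂_k) / (image of ∂_{k+1}):

  H_1: rank ker ∂_1 − rank ∂_2 = (24 − 7) − 15 = 2, and the invariant factors of ∂_2 are all 1, so H_1 ≅ Z^2.

(K is a triangulation of the torus T^2.)

H_1 ≅ Z^2.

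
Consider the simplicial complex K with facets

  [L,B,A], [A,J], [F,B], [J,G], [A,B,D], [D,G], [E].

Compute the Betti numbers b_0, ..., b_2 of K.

b_0 = 2, b_1 = 1, b_2 = 0.

K has 8 vertices, 9 edges, 2 triangles.
rank ∂_0 = 0, rank ∂_1 = 6 ⇒ b_0 = 8 − 0 − 6 = 2; all invariant factors of ∂_1 are 1 so no torsion. So H_0 ≅ Z^2.
rank ∂_1 = 6, rank ∂_2 = 2 ⇒ b_1 = 9 − 6 − 2 = 1; all invariant factors of ∂_2 are 1 so no torsion. So H_1 ≅ Z.
rank ∂_2 = 2, rank ∂_3 = 0 ⇒ b_2 = 2 − 2 − 0 = 0. So H_2 ≅ 0.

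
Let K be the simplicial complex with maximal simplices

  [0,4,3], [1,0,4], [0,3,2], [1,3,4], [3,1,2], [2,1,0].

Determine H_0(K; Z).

H_0 ≅ Z.

We work with the vertex ordering 0 < 1 < 2 < 3 < 4. The simplices of K, each written with vertices in increasing order, are:

  0-simplices (5): [0], [1], [2], [3], [4]
  1-simplices (9): [0,1], [0,2], [0,3], [0,4], [1,2], [1,3], [1,4], [2,3], [3,4]
  2-simplices (6): [0,1,2], [0,1,4], [0,2,3], [0,3,4], [1,2,3], [1,3,4]

giving chain groups C_0 ≅ Z^5, C_1 ≅ Z^9, C_2 ≅ Z^6.

∂_1: C_1 → C_0 is given by ∂[p,q] = [q] − [p]. For instance
  ∂[2,3] = [3] − [2].
This gives a 5×9 integer matrix of rank 4; reducing to Smith normal form yields diagonal entries (1,1,1,1).

The boundary map ∂_2: C_2 → C_1 acts by ∂[p,q,r] = [q,r] − [p,r] + [p,q]. For instance
  ∂[0,1,2] = [1,2] − [0,2] + [0,1],
  ∂[0,3,4] = [3,4] − [0,4] + [0,3].
As a 9×6 matrix over Z this has rank 5, with invariant factors (1,1,1,1,1).

From H_k ≅ ker(∂_k) / im(∂_{k+1}) we obtain:

  H_0: rank C_0 − rank ∂_1 = 5 − 4 = 1, and the invariant factors of ∂_1 are all 1, so H_0 ≅ Z.

(K is a triangulation of the 2-sphere S^2.)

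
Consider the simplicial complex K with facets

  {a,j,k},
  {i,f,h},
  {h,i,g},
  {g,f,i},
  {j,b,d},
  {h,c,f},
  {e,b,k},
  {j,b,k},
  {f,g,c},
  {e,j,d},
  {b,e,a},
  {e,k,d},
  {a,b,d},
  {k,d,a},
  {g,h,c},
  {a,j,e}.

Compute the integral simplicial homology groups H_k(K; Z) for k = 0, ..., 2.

H_0 = Z^2,  H_1 = Z/2Z,  H_2 = Z.

Order the vertices as a < b < c < d < e < f < g < h < i < j < k. Listing each simplex with vertices in this order, K has dimension 2 with simplices:

  0-simplices (11): a, b, c, d, e, f, g, h, i, j, k
  1-simplices (24): ab, ad, ae, aj, ak, bd, be, bj, bk, cf, cg, ch, de, dj, dk, ej, ek, fg, fh, fi, gh, gi, hi, jk
  2-simplices (16): abd, abe, adk, aej, ajk, bdj, bek, bjk, cfg, cfh, cgh, dej, dek, fgi, fhi, ghi

giving chain groups C_0 ≅ Z^11, C_1 ≅ Z^24, C_2 ≅ Z^16.

Boundary ∂_1: C_1 → C_0 is given by ∂[p,q] = [q] − [p]. For instance
  ∂bj = j − b.
This gives a 11×24 integer matrix of rank 9; reducing to Smith normal form yields diagonal entries (1,1,1,1,1,1,1,1,1).

∂_2: C_2 → C_1 acts by ∂[p,q,r] = [q,r] − [p,r] + [p,q]. For instance
  ∂bek = ek − bk + be,
  ∂ajk = jk − ak + aj.
This gives a 24×16 integer matrix of rank 15; reducing to Smith normal form yields diagonal entries (1,1,1,1,1,1,1,1,1,1,1,1,1,1,2).

Computing H_k = (kernel of ∂_k) / (image of ∂_{k+1}):

  H_0: rank C_0 − rank ∂_1 = 11 − 9 = 2, and the invariant factors of ∂_1 are all 1, so H_0 ≅ Z^2.
  H_1: rank ker ∂_1 − rank ∂_2 = (24 − 9) − 15 = 0, and ∂_2 has invariant factor 2 > 1, so H_1 ≅ Z/2Z.
  H_2: rank ker ∂_2 − rank ∂_3 = (16 − 15) − 0 = 1, and there is no ∂_3, so H_2 ≅ Z.

(K is a triangulation of the disjoint union of the 2-sphere S^2 and the real projective plane RP^2.)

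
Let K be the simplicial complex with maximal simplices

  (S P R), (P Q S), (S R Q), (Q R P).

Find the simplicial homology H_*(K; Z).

Take the total order P < Q < R < S on the vertex set. Then K (dimension 2) consists of the simplices:

  0-simplices (4): P, Q, R, S
  1-simplices (6): PQ, PR, PS, QR, QS, RS
  2-simplices (4): PQR, PQS, PRS, QRS

so the chain groups are C_0 ≅ Z^4, C_1 ≅ Z^6, C_2 ≅ Z^4.

Boundary ∂_1: C_1 → C_0 is given by ∂[p,q] = [q] − [p].
As a 4×6 matrix over Z this has rank 3, with invariant factors (1,1,1).

The boundary map ∂_2: C_2 → C_1 sends each 2-simplex [p,q,r] to [q,r] − [p,r] + [p,q]. For instance
  ∂PRS = RS − PS + PR,
  ∂QRS = RS − QS + QR.
The resulting 6×4 matrix has rank 3, and its Smith normal form has invariant factors (1,1,1).

Reading off H_k = ker ∂_k / im ∂_{k+1}:

  H_0: rank C_0 − rank ∂_1 = 4 − 3 = 1, and the invariant factors of ∂_1 are all 1, so H_0 ≅ Z.
  H_1: rank ker ∂_1 − rank ∂_2 = (6 − 3) − 3 = 0, and the invariant factors of ∂_2 are all 1, so H_1 ≅ 0.
  H_2: rank ker ∂_2 − rank ∂_3 = (4 − 3) − 0 = 1, and there is no ∂_3, so H_2 ≅ Z.

H_0 ≅ Z,  H_1 = 0,  H_2 ≅ Z.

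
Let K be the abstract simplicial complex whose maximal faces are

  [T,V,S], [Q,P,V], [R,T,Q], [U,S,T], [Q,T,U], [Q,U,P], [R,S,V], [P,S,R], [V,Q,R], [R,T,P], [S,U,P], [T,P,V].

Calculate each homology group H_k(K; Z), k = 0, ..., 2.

H_0 ≅ Z,  H_1 ≅ Z/2,  H_2 = 0.

Fix the vertex order P < Q < R < S < T < U < V and write every simplex with vertices in increasing order. Then dim K = 2 and the simplices of K are:

  0-simplices (7): P, Q, R, S, T, U, V
  1-simplices (18): PQ, PR, PS, PT, PU, PV, QR, QT, QU, QV, RS, RT, RV, ST, SU, SV, TU, TV
  2-simplices (12): PQU, PQV, PRS, PRT, PSU, PTV, QRT, QRV, QTU, RSV, STU, STV

so the chain groups are C_0 ≅ Z^7, C_1 ≅ Z^18, C_2 ≅ Z^12.

The boundary map ∂_1: C_1 → C_0 is given by ∂[p,q] = [q] − [p].
The resulting 7×18 matrix has rank 6, and its Smith normal form has invariant factors (1,1,1,1,1,1).

The boundary map ∂_2: C_2 → C_1 acts by ∂[p,q,r] = [q,r] − [p,r] + [p,q]. For instance
  ∂PRT = RT − PT + PR,
  ∂PQU = QU − PU + PQ.
As a 18×12 matrix over Z this has rank 12, with invariant factors (1,1,1,1,1,1,1,1,1,1,1,2).

From H_k ≅ ker(∂_k) / im(∂_{k+1}) we obtain:

  H_0: rank C_0 − rank ∂_1 = 7 − 6 = 1, and the invariant factors of ∂_1 are all 1, so H_0 ≅ Z.
  H_1: rank ker ∂_1 − rank ∂_2 = (18 − 6) − 12 = 0, and ∂_2 has invariant factor 2 > 1, so H_1 ≅ Z/2.
  H_2: rank ker ∂_2 − rank ∂_3 = (12 − 12) − 0 = 0, and there is no ∂_3, so H_2 ≅ 0.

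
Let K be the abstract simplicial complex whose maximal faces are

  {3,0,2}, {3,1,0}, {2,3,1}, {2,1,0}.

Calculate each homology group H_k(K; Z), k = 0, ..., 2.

Fix the vertex order 0 < 1 < 2 < 3 and write every simplex with vertices in increasing order. Then dim K = 2 and the simplices of K are:

  0-simplices (4): [0], [1], [2], [3]
  1-simplices (6): [0,1], [0,2], [0,3], [1,2], [1,3], [2,3]
  2-simplices (4): [0,1,2], [0,1,3], [0,2,3], [1,2,3]

Hence C_0 ≅ Z^4, C_1 ≅ Z^6, C_2 ≅ Z^4.

∂_1: C_1 → C_0 maps an edge to its endpoints' difference, ∂[p,q] = q − p. For instance
  ∂[0,3] = [3] − [0].
This gives a 4×6 integer matrix of rank 3; reducing to Smith normal form yields diagonal entries (1,1,1).

Boundary ∂_2: C_2 → C_1 acts by ∂[p,q,r] = [q,r] − [p,r] + [p,q]. For instance
  ∂[0,1,3] = [1,3] − [0,3] + [0,1],
  ∂[0,2,3] = [2,3] − [0,3] + [0,2].
This gives a 6×4 integer matrix of rank 3; reducing to Smith normal form yields diagonal entries (1,1,1).

Now H_k = ker ∂_k / im ∂_{k+1}, so:

  H_0: rank C_0 − rank ∂_1 = 4 − 3 = 1, and the invariant factors of ∂_1 are all 1, so H_0 = Z.
  H_1: rank ker ∂_1 − rank ∂_2 = (6 − 3) − 3 = 0, and the invariant factors of ∂_2 are all 1, so H_1 = 0.
  H_2: rank ker ∂_2 − rank ∂_3 = (4 − 3) − 0 = 1, and there is no ∂_3, so H_2 = Z.

(K is a triangulation of the 2-sphere S^2.)

H_0 ≅ Z,  H_1 = 0,  H_2 ≅ Z.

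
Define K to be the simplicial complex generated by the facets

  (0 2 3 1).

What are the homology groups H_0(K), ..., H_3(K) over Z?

Fix the vertex order 0 < 1 < 2 < 3 and write every simplex with vertices in increasing order. Then dim K = 3 and the simplices of K are:

  0-simplices (4): [0], [1], [2], [3]
  1-simplices (6): [0,1], [0,2], [0,3], [1,2], [1,3], [2,3]
  2-simplices (4): [0,1,2], [0,1,3], [0,2,3], [1,2,3]
  3-simplices (1): [0,1,2,3]

Hence C_0 ≅ Z^4, C_1 ≅ Z^6, C_2 ≅ Z^4, C_3 ≅ Z^1.

∂_1: C_1 → C_0 sends each edge [p,q] (with p < q) to q − p.
As a 4×6 matrix over Z this has rank 3, with invariant factors (1,1,1).

The boundary map ∂_2: C_2 → C_1 sends each 2-simplex [p,q,r] to [q,r] − [p,r] + [p,q]. For instance
  ∂[0,1,2] = [1,2] − [0,2] + [0,1],
  ∂[0,1,3] = [1,3] − [0,3] + [0,1].
This gives a 6×4 integer matrix of rank 3; reducing to Smith normal form yields diagonal entries (1,1,1).

The boundary map ∂_3: C_3 → C_2 sends each 3-simplex σ to the alternating sum Σ_i (−1)^i (σ with its i-th vertex removed). For instance
  ∂[0,1,2,3] = [1,2,3] − [0,2,3] + [0,1,3] − [0,1,2].
The 4×1 boundary matrix has rank 1 and Smith normal form diag(1).

Now H_k = ker ∂_k / im ∂_{k+1}, so:

  H_0: rank C_0 − rank ∂_1 = 4 − 3 = 1, and the invariant factors of ∂_1 are all 1, so H_0 ≅ Z.
  H_1: rank ker ∂_1 − rank ∂_2 = (6 − 3) − 3 = 0, and the invariant factors of ∂_2 are all 1, so H_1 ≅ 0.
  H_2: rank ker ∂_2 − rank ∂_3 = (4 − 3) − 1 = 0, and the invariant factors of ∂_3 are all 1, so H_2 ≅ 0.
  H_3: rank ker ∂_3 − rank ∂_4 = (1 − 1) − 0 = 0, and there is no ∂_4, so H_3 ≅ 0.

As a check, the Euler characteristic is 4 − 6 + 4 − 1 = 1, which agrees with 1 − 0 + 0 − 0 = 1.
(K is a triangulation of the 3-simplex.)

H_0 ≅ Z,  H_1 = 0,  H_2 = 0,  H_3 = 0.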